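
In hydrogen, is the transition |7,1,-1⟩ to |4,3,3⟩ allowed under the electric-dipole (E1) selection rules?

Initial l = 1, final l = 3, so Δl = +2. E1 requires Δl = ±1: ✗.
m_l: -1 → 3 (Δm_l = +4). |Δm_l| ≤ 1 ✗.
The transition is electric-dipole forbidden.

forbidden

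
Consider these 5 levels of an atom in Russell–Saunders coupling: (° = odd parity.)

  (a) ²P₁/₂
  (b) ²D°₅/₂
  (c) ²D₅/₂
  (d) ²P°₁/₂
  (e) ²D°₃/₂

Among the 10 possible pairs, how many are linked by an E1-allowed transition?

(a)–(b): forbidden (ΔJ).
(a)–(c): forbidden (parity, ΔJ).
(a)–(d): allowed.
(a)–(e): allowed.
(b)–(c): allowed.
(b)–(d): forbidden (parity, ΔJ).
(b)–(e): forbidden (parity).
(c)–(d): forbidden (ΔJ).
(c)–(e): allowed.
(d)–(e): forbidden (parity).
Allowed pairs: 4 of 10.

4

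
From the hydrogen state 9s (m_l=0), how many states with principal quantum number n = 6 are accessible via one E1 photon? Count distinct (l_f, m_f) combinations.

E1 requires Δl = ±1, so l_f ∈ {-1, 1}; with 0 ≤ l_f ≤ n_f−1 = 5, the allowed l_f values are {1}.
For l_f = 1: m_f ∈ {m_i−1, m_i, m_i+1} ∩ [−1, 1] = {-1, 0, 1} → 3 states.
Total: 3.

3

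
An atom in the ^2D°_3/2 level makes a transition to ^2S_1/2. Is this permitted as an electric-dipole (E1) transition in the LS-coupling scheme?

Initial level: S=1/2, L=2, J=3/2, parity odd. Final level: S=1/2, L=0, J=1/2, parity even.
Parity must change: odd → even — ✓.
ΔS = 0: S: 1/2 → 1/2 — ✓.
ΔL = 0, ±1 (not L=0↔0): L: 2 → 0, ΔL = -2 — ✗.
ΔJ = 0, ±1 (not J=0↔0): J: 3/2 → 1/2, ΔJ = -1 — ✓.
Rule(s) violated: ΔL.

forbidden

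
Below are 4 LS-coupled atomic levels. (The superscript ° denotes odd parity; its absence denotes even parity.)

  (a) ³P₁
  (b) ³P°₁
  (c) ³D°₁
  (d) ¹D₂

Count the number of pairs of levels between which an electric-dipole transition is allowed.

2

(a)–(b): allowed.
(a)–(c): allowed.
(a)–(d): forbidden (parity, ΔS).
(b)–(c): forbidden (parity).
(b)–(d): forbidden (ΔS).
(c)–(d): forbidden (ΔS).
Allowed pairs: 2 of 6.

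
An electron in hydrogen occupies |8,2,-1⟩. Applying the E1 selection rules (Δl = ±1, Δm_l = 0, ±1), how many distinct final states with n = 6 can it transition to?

5

E1 requires Δl = ±1, so l_f ∈ {1, 3}; with 0 ≤ l_f ≤ n_f−1 = 5, the allowed l_f values are {1, 3}.
For l_f = 1: m_f ∈ {m_i−1, m_i, m_i+1} ∩ [−1, 1] = {-1, 0} → 2 states.
For l_f = 3: m_f ∈ {m_i−1, m_i, m_i+1} ∩ [−3, 3] = {-2, -1, 0} → 3 states.
Total: 5.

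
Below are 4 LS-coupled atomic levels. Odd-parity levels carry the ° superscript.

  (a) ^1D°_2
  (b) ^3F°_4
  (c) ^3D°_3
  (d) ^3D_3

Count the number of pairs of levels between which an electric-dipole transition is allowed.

(a)–(b): forbidden (parity, ΔS, ΔJ).
(a)–(c): forbidden (parity, ΔS).
(a)–(d): forbidden (ΔS).
(b)–(c): forbidden (parity).
(b)–(d): allowed.
(c)–(d): allowed.
Allowed pairs: 2 of 6.

2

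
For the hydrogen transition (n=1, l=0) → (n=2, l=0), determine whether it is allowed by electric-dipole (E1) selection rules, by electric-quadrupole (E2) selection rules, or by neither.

Δl = 0 − 0 = +0; l_i + l_f = 0.
E1 (Δl = ±1): not satisfied.
E2 (Δl = 0,±2, l_i+l_f ≥ 2): not satisfied.

neither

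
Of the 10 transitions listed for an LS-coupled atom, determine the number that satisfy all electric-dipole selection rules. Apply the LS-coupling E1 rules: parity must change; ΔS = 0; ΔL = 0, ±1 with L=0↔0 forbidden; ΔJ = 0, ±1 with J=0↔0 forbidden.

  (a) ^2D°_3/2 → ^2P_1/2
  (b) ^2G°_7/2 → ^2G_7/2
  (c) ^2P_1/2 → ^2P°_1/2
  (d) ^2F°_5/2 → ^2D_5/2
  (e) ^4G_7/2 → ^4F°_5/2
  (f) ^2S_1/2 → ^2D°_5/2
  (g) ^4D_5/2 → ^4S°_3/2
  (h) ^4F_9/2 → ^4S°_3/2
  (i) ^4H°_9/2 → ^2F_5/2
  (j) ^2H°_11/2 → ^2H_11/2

(a) allowed
(b) allowed
(c) allowed
(d) allowed
(e) allowed
(f) forbidden (ΔL, ΔJ fail)
(g) forbidden (ΔL fails)
(h) forbidden (ΔL, ΔJ fail)
(i) forbidden (ΔS, ΔL, ΔJ fail)
(j) allowed
Total allowed: 6 of 10.

6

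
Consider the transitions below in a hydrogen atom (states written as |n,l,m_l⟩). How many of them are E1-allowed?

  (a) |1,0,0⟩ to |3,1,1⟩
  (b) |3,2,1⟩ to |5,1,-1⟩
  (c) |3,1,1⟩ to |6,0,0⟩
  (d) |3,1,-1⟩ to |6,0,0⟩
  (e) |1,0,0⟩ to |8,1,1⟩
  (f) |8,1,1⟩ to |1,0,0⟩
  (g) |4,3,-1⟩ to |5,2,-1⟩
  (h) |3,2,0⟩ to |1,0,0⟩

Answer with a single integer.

6

(a) allowed
(b) forbidden — Δm_l = -2 (E1 requires Δm_l = 0, ±1)
(c) allowed
(d) allowed
(e) allowed
(f) allowed
(g) allowed
(h) forbidden — Δl = -2 (E1 requires Δl = ±1)
Total allowed: 6 of 8.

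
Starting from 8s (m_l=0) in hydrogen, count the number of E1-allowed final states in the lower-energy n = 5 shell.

E1 requires Δl = ±1, so l_f ∈ {-1, 1}; with 0 ≤ l_f ≤ n_f−1 = 4, the allowed l_f values are {1}.
For l_f = 1: m_f ∈ {m_i−1, m_i, m_i+1} ∩ [−1, 1] = {-1, 0, 1} → 3 states.
Total: 3.

3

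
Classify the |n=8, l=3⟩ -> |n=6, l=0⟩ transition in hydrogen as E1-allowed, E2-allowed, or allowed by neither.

Δl = 0 − 3 = -3; l_i + l_f = 3.
E1 (Δl = ±1): not satisfied.
E2 (Δl = 0,±2, l_i+l_f ≥ 2): not satisfied.

neither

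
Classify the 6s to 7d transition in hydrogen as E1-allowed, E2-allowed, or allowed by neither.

E2

Δl = 2 − 0 = +2; l_i + l_f = 2.
E1 (Δl = ±1): not satisfied.
E2 (Δl = 0,±2, l_i+l_f ≥ 2): satisfied.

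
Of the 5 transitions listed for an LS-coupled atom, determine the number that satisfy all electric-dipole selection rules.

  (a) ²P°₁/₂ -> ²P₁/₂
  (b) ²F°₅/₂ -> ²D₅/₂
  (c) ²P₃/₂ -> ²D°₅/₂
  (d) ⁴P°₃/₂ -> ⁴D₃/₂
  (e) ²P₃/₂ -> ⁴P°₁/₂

4

(a) allowed
(b) allowed
(c) allowed
(d) allowed
(e) forbidden (ΔS fails)
Total allowed: 4 of 5.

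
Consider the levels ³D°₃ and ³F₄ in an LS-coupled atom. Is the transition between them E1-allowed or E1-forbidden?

allowed

Parity must change: odd → even — ok.
ΔS = 0: S: 1 → 1 — ok.
ΔL = 0, ±1 (not L=0↔0): L: 2 → 3, ΔL = +1 — ok.
ΔJ = 0, ±1 (not J=0↔0): J: 3 → 4, ΔJ = +1 — ok.
All four E1 rules are satisfied.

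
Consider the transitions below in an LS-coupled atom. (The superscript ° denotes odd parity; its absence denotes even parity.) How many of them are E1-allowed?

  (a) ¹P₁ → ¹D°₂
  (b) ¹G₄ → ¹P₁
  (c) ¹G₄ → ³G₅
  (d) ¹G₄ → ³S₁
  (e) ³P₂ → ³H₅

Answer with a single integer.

1

(a) allowed
(b) forbidden (parity, ΔL, ΔJ fail)
(c) forbidden (parity, ΔS fail)
(d) forbidden (parity, ΔS, ΔL, ΔJ fail)
(e) forbidden (parity, ΔL, ΔJ fail)
Total allowed: 1 of 5.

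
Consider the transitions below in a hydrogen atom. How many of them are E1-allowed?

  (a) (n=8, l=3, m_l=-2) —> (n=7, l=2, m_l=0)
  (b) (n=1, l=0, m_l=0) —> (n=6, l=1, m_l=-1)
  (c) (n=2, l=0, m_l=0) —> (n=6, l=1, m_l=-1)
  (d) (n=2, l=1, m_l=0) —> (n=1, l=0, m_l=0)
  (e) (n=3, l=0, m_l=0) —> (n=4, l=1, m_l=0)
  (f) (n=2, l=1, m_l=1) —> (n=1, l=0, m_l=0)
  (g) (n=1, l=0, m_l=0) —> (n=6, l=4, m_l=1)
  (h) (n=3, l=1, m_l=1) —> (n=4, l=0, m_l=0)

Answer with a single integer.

6

(a) forbidden — Δm_l = +2 (E1 requires Δm_l = 0, ±1)
(b) allowed
(c) allowed
(d) allowed
(e) allowed
(f) allowed
(g) forbidden — Δl = +4 (E1 requires Δl = ±1)
(h) allowed
Total allowed: 6 of 8.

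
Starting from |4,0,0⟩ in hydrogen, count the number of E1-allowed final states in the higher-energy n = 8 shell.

3

E1 requires Δl = ±1, so l_f ∈ {-1, 1}; with 0 ≤ l_f ≤ n_f−1 = 7, the allowed l_f values are {1}.
For l_f = 1: m_f ∈ {m_i−1, m_i, m_i+1} ∩ [−1, 1] = {-1, 0, 1} → 3 states.
Total: 3.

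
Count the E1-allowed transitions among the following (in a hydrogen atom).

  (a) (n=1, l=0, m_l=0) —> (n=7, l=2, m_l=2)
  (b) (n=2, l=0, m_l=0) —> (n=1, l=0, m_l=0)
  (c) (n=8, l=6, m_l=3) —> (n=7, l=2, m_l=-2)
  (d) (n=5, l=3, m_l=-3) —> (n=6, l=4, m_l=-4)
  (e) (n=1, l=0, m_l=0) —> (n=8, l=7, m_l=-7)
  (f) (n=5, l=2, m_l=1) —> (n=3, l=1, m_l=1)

2

(a) forbidden — Δl = +2 (E1 requires Δl = ±1); Δm_l = +2 (E1 requires Δm_l = 0, ±1)
(b) forbidden — Δl = +0 (E1 requires Δl = ±1)
(c) forbidden — Δl = -4 (E1 requires Δl = ±1); Δm_l = -5 (E1 requires Δm_l = 0, ±1)
(d) allowed
(e) forbidden — Δl = +7 (E1 requires Δl = ±1); Δm_l = -7 (E1 requires Δm_l = 0, ±1)
(f) allowed
Total allowed: 2 of 6.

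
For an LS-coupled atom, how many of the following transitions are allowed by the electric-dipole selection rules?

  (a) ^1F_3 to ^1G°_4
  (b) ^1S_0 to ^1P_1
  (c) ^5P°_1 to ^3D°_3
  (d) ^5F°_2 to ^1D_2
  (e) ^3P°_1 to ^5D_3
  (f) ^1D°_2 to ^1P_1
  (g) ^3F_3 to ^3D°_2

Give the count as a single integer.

3

(a) allowed
(b) forbidden (parity fails)
(c) forbidden (parity, ΔS, ΔJ fail)
(d) forbidden (ΔS fails)
(e) forbidden (ΔS, ΔJ fail)
(f) allowed
(g) allowed
Total allowed: 3 of 7.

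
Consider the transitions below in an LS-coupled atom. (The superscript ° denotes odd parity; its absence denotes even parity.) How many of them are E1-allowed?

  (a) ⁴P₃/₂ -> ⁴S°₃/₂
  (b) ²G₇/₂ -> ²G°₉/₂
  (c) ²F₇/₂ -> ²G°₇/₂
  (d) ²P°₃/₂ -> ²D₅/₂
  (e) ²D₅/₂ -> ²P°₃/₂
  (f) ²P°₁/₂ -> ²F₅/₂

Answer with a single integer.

5

(a) allowed
(b) allowed
(c) allowed
(d) allowed
(e) allowed
(f) forbidden (ΔL, ΔJ fail)
Total allowed: 5 of 6.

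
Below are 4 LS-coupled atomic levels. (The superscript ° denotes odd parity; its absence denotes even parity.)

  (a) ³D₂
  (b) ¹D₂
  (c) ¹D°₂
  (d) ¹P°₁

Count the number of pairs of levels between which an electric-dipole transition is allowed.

(a)–(b): forbidden (parity, ΔS).
(a)–(c): forbidden (ΔS).
(a)–(d): forbidden (ΔS).
(b)–(c): allowed.
(b)–(d): allowed.
(c)–(d): forbidden (parity).
Allowed pairs: 2 of 6.

2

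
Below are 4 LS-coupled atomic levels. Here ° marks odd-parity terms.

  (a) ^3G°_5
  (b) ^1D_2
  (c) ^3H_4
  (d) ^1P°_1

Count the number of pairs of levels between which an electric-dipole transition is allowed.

2

(a)–(b): forbidden (ΔS, ΔL, ΔJ).
(a)–(c): allowed.
(a)–(d): forbidden (parity, ΔS, ΔL, ΔJ).
(b)–(c): forbidden (parity, ΔS, ΔL, ΔJ).
(b)–(d): allowed.
(c)–(d): forbidden (ΔS, ΔL, ΔJ).
Allowed pairs: 2 of 6.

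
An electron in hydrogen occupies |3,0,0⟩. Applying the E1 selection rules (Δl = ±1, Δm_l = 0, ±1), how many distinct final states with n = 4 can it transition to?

3

E1 requires Δl = ±1, so l_f ∈ {-1, 1}; with 0 ≤ l_f ≤ n_f−1 = 3, the allowed l_f values are {1}.
For l_f = 1: m_f ∈ {m_i−1, m_i, m_i+1} ∩ [−1, 1] = {-1, 0, 1} → 3 states.
Total: 3.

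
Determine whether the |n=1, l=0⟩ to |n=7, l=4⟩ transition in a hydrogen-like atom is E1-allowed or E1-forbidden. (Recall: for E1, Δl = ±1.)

forbidden

l: 0 → 4 (Δl = +4). Δl = ±1 fails.
The transition is electric-dipole forbidden.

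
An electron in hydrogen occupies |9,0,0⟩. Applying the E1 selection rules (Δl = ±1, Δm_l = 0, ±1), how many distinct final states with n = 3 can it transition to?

3

E1 requires Δl = ±1, so l_f ∈ {-1, 1}; with 0 ≤ l_f ≤ n_f−1 = 2, the allowed l_f values are {1}.
For l_f = 1: m_f ∈ {m_i−1, m_i, m_i+1} ∩ [−1, 1] = {-1, 0, 1} → 3 states.
Total: 3.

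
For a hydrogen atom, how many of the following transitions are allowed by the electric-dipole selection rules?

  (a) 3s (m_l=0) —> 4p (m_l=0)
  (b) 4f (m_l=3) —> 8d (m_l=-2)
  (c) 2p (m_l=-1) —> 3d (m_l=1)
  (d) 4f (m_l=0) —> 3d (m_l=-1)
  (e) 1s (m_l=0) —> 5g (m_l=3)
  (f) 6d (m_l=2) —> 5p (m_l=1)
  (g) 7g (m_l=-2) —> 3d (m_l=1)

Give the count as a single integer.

3

(a) allowed
(b) forbidden — Δm_l = -5 (E1 requires Δm_l = 0, ±1)
(c) forbidden — Δm_l = +2 (E1 requires Δm_l = 0, ±1)
(d) allowed
(e) forbidden — Δl = +4 (E1 requires Δl = ±1); Δm_l = +3 (E1 requires Δm_l = 0, ±1)
(f) allowed
(g) forbidden — Δl = -2 (E1 requires Δl = ±1); Δm_l = +3 (E1 requires Δm_l = 0, ±1)
Total allowed: 3 of 7.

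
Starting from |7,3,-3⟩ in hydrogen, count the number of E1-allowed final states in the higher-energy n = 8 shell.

E1 requires Δl = ±1, so l_f ∈ {2, 4}; with 0 ≤ l_f ≤ n_f−1 = 7, the allowed l_f values are {2, 4}.
For l_f = 2: m_f ∈ {m_i−1, m_i, m_i+1} ∩ [−2, 2] = {-2} → 1 state.
For l_f = 4: m_f ∈ {m_i−1, m_i, m_i+1} ∩ [−4, 4] = {-4, -3, -2} → 3 states.
Total: 4.

4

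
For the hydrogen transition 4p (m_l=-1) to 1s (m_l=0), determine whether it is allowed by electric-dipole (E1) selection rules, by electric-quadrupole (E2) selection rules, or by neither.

E1

Δl = 0 − 1 = -1; l_i + l_f = 1.
Δm_l = +1.
E1 (Δl = ±1, |Δm_l| ≤ 1): satisfied.
E2 (Δl = 0,±2, l_i+l_f ≥ 2, |Δm_l| ≤ 2): not satisfied.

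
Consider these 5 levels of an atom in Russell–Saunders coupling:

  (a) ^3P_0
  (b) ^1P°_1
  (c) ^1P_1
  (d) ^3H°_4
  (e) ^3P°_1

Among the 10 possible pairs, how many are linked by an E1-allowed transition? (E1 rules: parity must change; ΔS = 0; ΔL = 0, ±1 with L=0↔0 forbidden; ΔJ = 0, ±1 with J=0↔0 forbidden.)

2

(a)–(b): forbidden (ΔS).
(a)–(c): forbidden (parity, ΔS).
(a)–(d): forbidden (ΔL, ΔJ).
(a)–(e): allowed.
(b)–(c): allowed.
(b)–(d): forbidden (parity, ΔS, ΔL, ΔJ).
(b)–(e): forbidden (parity, ΔS).
(c)–(d): forbidden (ΔS, ΔL, ΔJ).
(c)–(e): forbidden (ΔS).
(d)–(e): forbidden (parity, ΔL, ΔJ).
Allowed pairs: 2 of 10.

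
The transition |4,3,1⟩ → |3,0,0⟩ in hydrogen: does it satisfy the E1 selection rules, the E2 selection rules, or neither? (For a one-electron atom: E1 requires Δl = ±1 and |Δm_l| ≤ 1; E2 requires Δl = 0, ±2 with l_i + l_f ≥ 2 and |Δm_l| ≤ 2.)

Δl = 0 − 3 = -3; l_i + l_f = 3.
Δm_l = -1.
E1 (Δl = ±1, |Δm_l| ≤ 1): not satisfied.
E2 (Δl = 0,±2, l_i+l_f ≥ 2, |Δm_l| ≤ 2): not satisfied.

neither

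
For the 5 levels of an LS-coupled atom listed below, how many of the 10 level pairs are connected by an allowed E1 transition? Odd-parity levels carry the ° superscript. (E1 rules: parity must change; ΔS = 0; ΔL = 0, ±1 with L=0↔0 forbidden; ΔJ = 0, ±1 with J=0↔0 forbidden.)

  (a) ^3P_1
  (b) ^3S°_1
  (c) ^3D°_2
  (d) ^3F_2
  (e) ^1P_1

(a)–(b): allowed.
(a)–(c): allowed.
(a)–(d): forbidden (parity, ΔL).
(a)–(e): forbidden (parity, ΔS).
(b)–(c): forbidden (parity, ΔL).
(b)–(d): forbidden (ΔL).
(b)–(e): forbidden (ΔS).
(c)–(d): allowed.
(c)–(e): forbidden (ΔS).
(d)–(e): forbidden (parity, ΔS, ΔL).
Allowed pairs: 3 of 10.

3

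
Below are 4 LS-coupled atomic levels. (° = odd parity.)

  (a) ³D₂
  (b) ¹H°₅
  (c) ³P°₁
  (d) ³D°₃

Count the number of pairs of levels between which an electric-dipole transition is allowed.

(a)–(b): forbidden (ΔS, ΔL, ΔJ).
(a)–(c): allowed.
(a)–(d): allowed.
(b)–(c): forbidden (parity, ΔS, ΔL, ΔJ).
(b)–(d): forbidden (parity, ΔS, ΔL, ΔJ).
(c)–(d): forbidden (parity, ΔJ).
Allowed pairs: 2 of 6.

2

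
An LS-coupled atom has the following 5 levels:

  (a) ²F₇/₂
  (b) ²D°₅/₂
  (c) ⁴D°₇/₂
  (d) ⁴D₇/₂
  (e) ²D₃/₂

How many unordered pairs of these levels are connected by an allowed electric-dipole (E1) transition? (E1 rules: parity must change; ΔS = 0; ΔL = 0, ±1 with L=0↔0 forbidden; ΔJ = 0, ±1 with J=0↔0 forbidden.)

3

(a)–(b): allowed.
(a)–(c): forbidden (ΔS).
(a)–(d): forbidden (parity, ΔS).
(a)–(e): forbidden (parity, ΔJ).
(b)–(c): forbidden (parity, ΔS).
(b)–(d): forbidden (ΔS).
(b)–(e): allowed.
(c)–(d): allowed.
(c)–(e): forbidden (ΔS, ΔJ).
(d)–(e): forbidden (parity, ΔS, ΔJ).
Allowed pairs: 3 of 10.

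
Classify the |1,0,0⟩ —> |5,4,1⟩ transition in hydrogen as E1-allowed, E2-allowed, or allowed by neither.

Δl = 4 − 0 = +4; l_i + l_f = 4.
Δm_l = +1.
E1 (Δl = ±1, |Δm_l| ≤ 1): not satisfied.
E2 (Δl = 0,±2, l_i+l_f ≥ 2, |Δm_l| ≤ 2): not satisfied.

neither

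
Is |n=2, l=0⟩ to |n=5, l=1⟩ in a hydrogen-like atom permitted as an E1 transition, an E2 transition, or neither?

Δl = 1 − 0 = +1; l_i + l_f = 1.
E1 (Δl = ±1): satisfied.
E2 (Δl = 0,±2, l_i+l_f ≥ 2): not satisfied.

E1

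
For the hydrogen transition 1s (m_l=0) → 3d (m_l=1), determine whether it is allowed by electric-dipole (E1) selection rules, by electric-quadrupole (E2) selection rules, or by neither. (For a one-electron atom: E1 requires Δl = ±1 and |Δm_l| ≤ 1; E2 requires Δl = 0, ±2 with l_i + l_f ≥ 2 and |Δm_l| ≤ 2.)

E2

Δl = 2 − 0 = +2; l_i + l_f = 2.
Δm_l = +1.
E1 (Δl = ±1, |Δm_l| ≤ 1): not satisfied.
E2 (Δl = 0,±2, l_i+l_f ≥ 2, |Δm_l| ≤ 2): satisfied.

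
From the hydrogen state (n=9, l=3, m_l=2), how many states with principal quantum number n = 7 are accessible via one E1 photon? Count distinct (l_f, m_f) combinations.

E1 requires Δl = ±1, so l_f ∈ {2, 4}; with 0 ≤ l_f ≤ n_f−1 = 6, the allowed l_f values are {2, 4}.
For l_f = 2: m_f ∈ {m_i−1, m_i, m_i+1} ∩ [−2, 2] = {1, 2} → 2 states.
For l_f = 4: m_f ∈ {m_i−1, m_i, m_i+1} ∩ [−4, 4] = {1, 2, 3} → 3 states.
Total: 5.

5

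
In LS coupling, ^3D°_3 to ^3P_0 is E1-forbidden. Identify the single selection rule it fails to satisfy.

the ΔJ = 0, ±1 rule

ΔL = 0, ±1 (not L=0↔0): L: 2 → 1, ΔL = -1 — passes.
ΔJ = 0, ±1 (not J=0↔0): J: 3 → 0, ΔJ = -3 — fails.
ΔS = 0: S: 1 → 1 — passes.
Parity must change: odd → even — passes.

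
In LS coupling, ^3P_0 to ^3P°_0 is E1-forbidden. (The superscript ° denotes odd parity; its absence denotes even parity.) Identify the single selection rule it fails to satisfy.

Reading off the term symbols: S 1→1, L 1→1, J 0→0, parity even→odd.
Parity must change: even → odd — satisfied.
ΔS = 0: S: 1 → 1 — satisfied.
ΔL = 0, ±1 (not L=0↔0): L: 1 → 1, ΔL = +0 — satisfied.
ΔJ = 0, ±1 (not J=0↔0): J: 0 → 0, ΔJ = +0 — violated.

the J=0 ↔ J=0 exclusion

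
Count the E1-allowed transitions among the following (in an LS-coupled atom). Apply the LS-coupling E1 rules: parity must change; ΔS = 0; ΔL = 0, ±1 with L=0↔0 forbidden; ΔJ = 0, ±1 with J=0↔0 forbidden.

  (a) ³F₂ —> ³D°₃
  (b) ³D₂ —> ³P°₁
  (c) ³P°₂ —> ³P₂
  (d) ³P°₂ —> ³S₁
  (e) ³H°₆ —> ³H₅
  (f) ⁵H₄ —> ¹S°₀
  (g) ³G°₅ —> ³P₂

(a) allowed
(b) allowed
(c) allowed
(d) allowed
(e) allowed
(f) forbidden (ΔS, ΔL, ΔJ fail)
(g) forbidden (ΔL, ΔJ fail)
Total allowed: 5 of 7.

5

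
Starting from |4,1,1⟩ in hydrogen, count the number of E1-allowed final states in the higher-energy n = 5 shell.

4

E1 requires Δl = ±1, so l_f ∈ {0, 2}; with 0 ≤ l_f ≤ n_f−1 = 4, the allowed l_f values are {0, 2}.
For l_f = 0: m_f ∈ {m_i−1, m_i, m_i+1} ∩ [−0, 0] = {0} → 1 state.
For l_f = 2: m_f ∈ {m_i−1, m_i, m_i+1} ∩ [−2, 2] = {0, 1, 2} → 3 states.
Total: 4.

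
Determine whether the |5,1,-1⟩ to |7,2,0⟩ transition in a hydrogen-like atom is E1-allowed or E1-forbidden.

allowed

Δl = 2 − 1 = +1; the E1 rule Δl = ±1 is ✓.
m_l: -1 → 0 (Δm_l = +1). |Δm_l| ≤ 1 ✓.
All E1 selection rules are satisfied.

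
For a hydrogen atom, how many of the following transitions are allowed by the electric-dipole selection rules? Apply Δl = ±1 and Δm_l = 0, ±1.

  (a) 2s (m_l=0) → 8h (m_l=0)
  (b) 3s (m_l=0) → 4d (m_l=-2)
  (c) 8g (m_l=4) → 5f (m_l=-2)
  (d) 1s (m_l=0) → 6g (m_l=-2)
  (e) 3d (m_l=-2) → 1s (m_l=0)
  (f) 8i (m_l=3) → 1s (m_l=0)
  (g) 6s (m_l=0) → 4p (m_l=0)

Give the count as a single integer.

(a) forbidden — Δl = +5 (E1 requires Δl = ±1)
(b) forbidden — Δl = +2 (E1 requires Δl = ±1); Δm_l = -2 (E1 requires Δm_l = 0, ±1)
(c) forbidden — Δm_l = -6 (E1 requires Δm_l = 0, ±1)
(d) forbidden — Δl = +4 (E1 requires Δl = ±1); Δm_l = -2 (E1 requires Δm_l = 0, ±1)
(e) forbidden — Δl = -2 (E1 requires Δl = ±1); Δm_l = +2 (E1 requires Δm_l = 0, ±1)
(f) forbidden — Δl = -6 (E1 requires Δl = ±1); Δm_l = -3 (E1 requires Δm_l = 0, ±1)
(g) allowed
Total allowed: 1 of 7.

1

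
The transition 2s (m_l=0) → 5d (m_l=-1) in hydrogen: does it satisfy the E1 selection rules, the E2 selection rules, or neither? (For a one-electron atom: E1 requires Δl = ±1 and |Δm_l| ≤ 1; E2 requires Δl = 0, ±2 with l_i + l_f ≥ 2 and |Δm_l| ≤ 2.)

E2

Δl = 2 − 0 = +2; l_i + l_f = 2.
Δm_l = -1.
E1 (Δl = ±1, |Δm_l| ≤ 1): not satisfied.
E2 (Δl = 0,±2, l_i+l_f ≥ 2, |Δm_l| ≤ 2): satisfied.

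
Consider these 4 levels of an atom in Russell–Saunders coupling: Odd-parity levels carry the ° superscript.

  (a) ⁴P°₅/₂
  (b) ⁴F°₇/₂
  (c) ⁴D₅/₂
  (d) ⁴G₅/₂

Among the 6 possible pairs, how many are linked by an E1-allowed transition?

3

(a)–(b): forbidden (parity, ΔL).
(a)–(c): allowed.
(a)–(d): forbidden (ΔL).
(b)–(c): allowed.
(b)–(d): allowed.
(c)–(d): forbidden (parity, ΔL).
Allowed pairs: 3 of 6.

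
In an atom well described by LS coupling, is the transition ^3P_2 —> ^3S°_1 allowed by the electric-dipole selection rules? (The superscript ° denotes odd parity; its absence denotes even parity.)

allowed

Reading off the term symbols: S 1→1, L 1→0, J 2→1, parity even→odd.
ΔS = 0: S: 1 → 1 — ok.
ΔJ = 0, ±1 (not J=0↔0): J: 2 → 1, ΔJ = -1 — ok.
ΔL = 0, ±1 (not L=0↔0): L: 1 → 0, ΔL = -1 — ok.
Parity must change: even → odd — ok.
All four E1 rules are satisfied.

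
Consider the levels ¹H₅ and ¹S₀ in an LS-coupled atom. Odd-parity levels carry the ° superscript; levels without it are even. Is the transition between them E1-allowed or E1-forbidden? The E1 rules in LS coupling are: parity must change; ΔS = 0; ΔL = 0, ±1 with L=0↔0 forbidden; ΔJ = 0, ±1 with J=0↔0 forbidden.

Parity must change: even → even — fails.
ΔJ = 0, ±1 (not J=0↔0): J: 5 → 0, ΔJ = -5 — fails.
ΔL = 0, ±1 (not L=0↔0): L: 5 → 0, ΔL = -5 — fails.
ΔS = 0: S: 0 → 0 — passes.
Rule(s) violated: parity, ΔL, ΔJ.

forbidden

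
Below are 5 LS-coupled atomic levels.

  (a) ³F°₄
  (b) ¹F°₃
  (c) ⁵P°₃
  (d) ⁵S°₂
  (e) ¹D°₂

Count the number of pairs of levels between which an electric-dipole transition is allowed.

(a)–(b): forbidden (parity, ΔS).
(a)–(c): forbidden (parity, ΔS, ΔL).
(a)–(d): forbidden (parity, ΔS, ΔL, ΔJ).
(a)–(e): forbidden (parity, ΔS, ΔJ).
(b)–(c): forbidden (parity, ΔS, ΔL).
(b)–(d): forbidden (parity, ΔS, ΔL).
(b)–(e): forbidden (parity).
(c)–(d): forbidden (parity).
(c)–(e): forbidden (parity, ΔS).
(d)–(e): forbidden (parity, ΔS, ΔL).
Allowed pairs: 0 of 10.

0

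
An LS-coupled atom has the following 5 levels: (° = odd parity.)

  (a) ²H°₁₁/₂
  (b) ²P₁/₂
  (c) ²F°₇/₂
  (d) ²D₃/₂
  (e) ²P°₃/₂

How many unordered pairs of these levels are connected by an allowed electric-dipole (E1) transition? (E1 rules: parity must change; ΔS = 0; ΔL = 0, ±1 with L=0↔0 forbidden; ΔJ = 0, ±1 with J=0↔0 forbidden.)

(a)–(b): forbidden (ΔL, ΔJ).
(a)–(c): forbidden (parity, ΔL, ΔJ).
(a)–(d): forbidden (ΔL, ΔJ).
(a)–(e): forbidden (parity, ΔL, ΔJ).
(b)–(c): forbidden (ΔL, ΔJ).
(b)–(d): forbidden (parity).
(b)–(e): allowed.
(c)–(d): forbidden (ΔJ).
(c)–(e): forbidden (parity, ΔL, ΔJ).
(d)–(e): allowed.
Allowed pairs: 2 of 10.

2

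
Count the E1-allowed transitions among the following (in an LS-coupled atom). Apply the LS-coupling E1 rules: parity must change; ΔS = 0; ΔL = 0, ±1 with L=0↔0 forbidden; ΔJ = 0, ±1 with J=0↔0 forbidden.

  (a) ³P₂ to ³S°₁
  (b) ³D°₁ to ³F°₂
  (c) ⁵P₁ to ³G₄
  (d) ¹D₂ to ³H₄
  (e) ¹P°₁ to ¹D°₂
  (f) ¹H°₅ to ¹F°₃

1

(a) allowed
(b) forbidden (parity fails)
(c) forbidden (parity, ΔS, ΔL, ΔJ fail)
(d) forbidden (parity, ΔS, ΔL, ΔJ fail)
(e) forbidden (parity fails)
(f) forbidden (parity, ΔL, ΔJ fail)
Total allowed: 1 of 6.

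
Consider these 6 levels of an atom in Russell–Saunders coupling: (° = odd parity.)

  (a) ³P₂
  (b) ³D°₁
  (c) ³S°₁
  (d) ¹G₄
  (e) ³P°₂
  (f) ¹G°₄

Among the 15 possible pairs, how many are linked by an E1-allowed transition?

(a)–(b): allowed.
(a)–(c): allowed.
(a)–(d): forbidden (parity, ΔS, ΔL, ΔJ).
(a)–(e): allowed.
(a)–(f): forbidden (ΔS, ΔL, ΔJ).
(b)–(c): forbidden (parity, ΔL).
(b)–(d): forbidden (ΔS, ΔL, ΔJ).
(b)–(e): forbidden (parity).
(b)–(f): forbidden (parity, ΔS, ΔL, ΔJ).
(c)–(d): forbidden (ΔS, ΔL, ΔJ).
(c)–(e): forbidden (parity).
(c)–(f): forbidden (parity, ΔS, ΔL, ΔJ).
(d)–(e): forbidden (ΔS, ΔL, ΔJ).
(d)–(f): allowed.
(e)–(f): forbidden (parity, ΔS, ΔL, ΔJ).
Allowed pairs: 4 of 15.

4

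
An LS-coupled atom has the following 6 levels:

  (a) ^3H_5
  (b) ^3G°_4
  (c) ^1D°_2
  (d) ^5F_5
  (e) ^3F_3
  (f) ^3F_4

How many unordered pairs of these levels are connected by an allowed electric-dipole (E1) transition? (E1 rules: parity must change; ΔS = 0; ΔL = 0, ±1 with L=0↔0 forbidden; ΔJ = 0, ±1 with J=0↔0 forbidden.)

3

(a)–(b): allowed.
(a)–(c): forbidden (ΔS, ΔL, ΔJ).
(a)–(d): forbidden (parity, ΔS, ΔL).
(a)–(e): forbidden (parity, ΔL, ΔJ).
(a)–(f): forbidden (parity, ΔL).
(b)–(c): forbidden (parity, ΔS, ΔL, ΔJ).
(b)–(d): forbidden (ΔS).
(b)–(e): allowed.
(b)–(f): allowed.
(c)–(d): forbidden (ΔS, ΔJ).
(c)–(e): forbidden (ΔS).
(c)–(f): forbidden (ΔS, ΔJ).
(d)–(e): forbidden (parity, ΔS, ΔJ).
(d)–(f): forbidden (parity, ΔS).
(e)–(f): forbidden (parity).
Allowed pairs: 3 of 15.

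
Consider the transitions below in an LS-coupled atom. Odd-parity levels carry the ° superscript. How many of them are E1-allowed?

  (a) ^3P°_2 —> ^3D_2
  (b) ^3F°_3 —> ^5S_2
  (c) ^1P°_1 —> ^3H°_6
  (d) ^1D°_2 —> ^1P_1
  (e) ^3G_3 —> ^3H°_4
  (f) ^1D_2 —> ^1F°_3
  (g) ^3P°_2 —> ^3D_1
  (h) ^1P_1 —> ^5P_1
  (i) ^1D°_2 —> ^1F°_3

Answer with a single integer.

(a) allowed
(b) forbidden (ΔS, ΔL fail)
(c) forbidden (parity, ΔS, ΔL, ΔJ fail)
(d) allowed
(e) allowed
(f) allowed
(g) allowed
(h) forbidden (parity, ΔS fail)
(i) forbidden (parity fails)
Total allowed: 5 of 9.

5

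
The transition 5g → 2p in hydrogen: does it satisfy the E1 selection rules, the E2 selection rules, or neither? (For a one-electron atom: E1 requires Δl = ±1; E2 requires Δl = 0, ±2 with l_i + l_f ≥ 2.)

neither

Δl = 1 − 4 = -3; l_i + l_f = 5.
E1 (Δl = ±1): not satisfied.
E2 (Δl = 0,±2, l_i+l_f ≥ 2): not satisfied.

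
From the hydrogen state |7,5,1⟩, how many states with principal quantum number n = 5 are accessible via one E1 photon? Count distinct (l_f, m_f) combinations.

E1 requires Δl = ±1, so l_f ∈ {4, 6}; with 0 ≤ l_f ≤ n_f−1 = 4, the allowed l_f values are {4}.
For l_f = 4: m_f ∈ {m_i−1, m_i, m_i+1} ∩ [−4, 4] = {0, 1, 2} → 3 states.
Total: 3.

3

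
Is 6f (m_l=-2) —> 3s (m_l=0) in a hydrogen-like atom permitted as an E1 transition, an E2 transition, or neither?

Δl = 0 − 3 = -3; l_i + l_f = 3.
Δm_l = +2.
E1 (Δl = ±1, |Δm_l| ≤ 1): not satisfied.
E2 (Δl = 0,±2, l_i+l_f ≥ 2, |Δm_l| ≤ 2): not satisfied.

neither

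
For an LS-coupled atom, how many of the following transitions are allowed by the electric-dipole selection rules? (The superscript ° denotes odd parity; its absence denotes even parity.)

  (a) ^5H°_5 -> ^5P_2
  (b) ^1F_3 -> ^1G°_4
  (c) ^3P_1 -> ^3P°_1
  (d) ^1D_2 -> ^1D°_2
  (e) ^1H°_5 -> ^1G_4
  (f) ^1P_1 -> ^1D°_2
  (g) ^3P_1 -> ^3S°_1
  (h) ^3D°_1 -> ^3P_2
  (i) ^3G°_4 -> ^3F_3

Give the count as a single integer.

8

(a) forbidden (ΔL, ΔJ fail)
(b) allowed
(c) allowed
(d) allowed
(e) allowed
(f) allowed
(g) allowed
(h) allowed
(i) allowed
Total allowed: 8 of 9.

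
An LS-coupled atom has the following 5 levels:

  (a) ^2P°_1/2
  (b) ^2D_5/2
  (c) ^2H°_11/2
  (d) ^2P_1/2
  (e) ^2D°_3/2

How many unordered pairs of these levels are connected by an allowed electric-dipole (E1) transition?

3

(a)–(b): forbidden (ΔJ).
(a)–(c): forbidden (parity, ΔL, ΔJ).
(a)–(d): allowed.
(a)–(e): forbidden (parity).
(b)–(c): forbidden (ΔL, ΔJ).
(b)–(d): forbidden (parity, ΔJ).
(b)–(e): allowed.
(c)–(d): forbidden (ΔL, ΔJ).
(c)–(e): forbidden (parity, ΔL, ΔJ).
(d)–(e): allowed.
Allowed pairs: 3 of 10.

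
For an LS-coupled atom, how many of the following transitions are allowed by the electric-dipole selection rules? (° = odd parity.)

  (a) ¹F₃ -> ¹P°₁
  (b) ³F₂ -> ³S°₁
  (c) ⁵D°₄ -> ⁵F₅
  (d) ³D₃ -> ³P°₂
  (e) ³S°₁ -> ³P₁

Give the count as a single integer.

3

(a) forbidden (ΔL, ΔJ fail)
(b) forbidden (ΔL fails)
(c) allowed
(d) allowed
(e) allowed
Total allowed: 3 of 5.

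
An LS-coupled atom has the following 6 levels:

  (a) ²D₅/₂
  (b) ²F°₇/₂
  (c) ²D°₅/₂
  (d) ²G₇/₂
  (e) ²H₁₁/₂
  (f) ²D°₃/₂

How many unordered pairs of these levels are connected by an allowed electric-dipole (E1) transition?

(a)–(b): allowed.
(a)–(c): allowed.
(a)–(d): forbidden (parity, ΔL).
(a)–(e): forbidden (parity, ΔL, ΔJ).
(a)–(f): allowed.
(b)–(c): forbidden (parity).
(b)–(d): allowed.
(b)–(e): forbidden (ΔL, ΔJ).
(b)–(f): forbidden (parity, ΔJ).
(c)–(d): forbidden (ΔL).
(c)–(e): forbidden (ΔL, ΔJ).
(c)–(f): forbidden (parity).
(d)–(e): forbidden (parity, ΔJ).
(d)–(f): forbidden (ΔL, ΔJ).
(e)–(f): forbidden (ΔL, ΔJ).
Allowed pairs: 4 of 15.

4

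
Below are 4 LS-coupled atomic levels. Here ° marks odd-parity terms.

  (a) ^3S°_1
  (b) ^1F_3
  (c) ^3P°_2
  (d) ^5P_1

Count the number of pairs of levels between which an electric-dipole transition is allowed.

(a)–(b): forbidden (ΔS, ΔL, ΔJ).
(a)–(c): forbidden (parity).
(a)–(d): forbidden (ΔS).
(b)–(c): forbidden (ΔS, ΔL).
(b)–(d): forbidden (parity, ΔS, ΔL, ΔJ).
(c)–(d): forbidden (ΔS).
Allowed pairs: 0 of 6.

0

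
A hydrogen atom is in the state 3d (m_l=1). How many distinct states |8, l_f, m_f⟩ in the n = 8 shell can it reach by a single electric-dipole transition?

E1 requires Δl = ±1, so l_f ∈ {1, 3}; with 0 ≤ l_f ≤ n_f−1 = 7, the allowed l_f values are {1, 3}.
For l_f = 1: m_f ∈ {m_i−1, m_i, m_i+1} ∩ [−1, 1] = {0, 1} → 2 states.
For l_f = 3: m_f ∈ {m_i−1, m_i, m_i+1} ∩ [−3, 3] = {0, 1, 2} → 3 states.
Total: 5.

5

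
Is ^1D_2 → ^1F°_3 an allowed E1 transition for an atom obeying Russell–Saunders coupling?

allowed

Reading off the term symbols: S 0→0, L 2→3, J 2→3, parity even→odd.
Parity must change: even → odd — ✓.
ΔS = 0: S: 0 → 0 — ✓.
ΔL = 0, ±1 (not L=0↔0): L: 2 → 3, ΔL = +1 — ✓.
ΔJ = 0, ±1 (not J=0↔0): J: 2 → 3, ΔJ = +1 — ✓.
All four E1 rules are satisfied.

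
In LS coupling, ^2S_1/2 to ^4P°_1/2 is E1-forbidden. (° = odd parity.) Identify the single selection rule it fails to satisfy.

the ΔS = 0 rule

Initial level: S=1/2, L=0, J=1/2, parity even. Final level: S=3/2, L=1, J=1/2, parity odd.
Parity must change: even → odd — ✓.
ΔS = 0: S: 1/2 → 3/2 — ✗.
ΔL = 0, ±1 (not L=0↔0): L: 0 → 1, ΔL = +1 — ✓.
ΔJ = 0, ±1 (not J=0↔0): J: 1/2 → 1/2, ΔJ = +0 — ✓.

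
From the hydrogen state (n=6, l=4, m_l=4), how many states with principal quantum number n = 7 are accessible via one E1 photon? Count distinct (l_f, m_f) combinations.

E1 requires Δl = ±1, so l_f ∈ {3, 5}; with 0 ≤ l_f ≤ n_f−1 = 6, the allowed l_f values are {3, 5}.
For l_f = 3: m_f ∈ {m_i−1, m_i, m_i+1} ∩ [−3, 3] = {3} → 1 state.
For l_f = 5: m_f ∈ {m_i−1, m_i, m_i+1} ∩ [−5, 5] = {3, 4, 5} → 3 states.
Total: 4.

4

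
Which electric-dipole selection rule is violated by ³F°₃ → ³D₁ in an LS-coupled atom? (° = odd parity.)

the ΔJ = 0, ±1 rule

Parity must change: odd → even — ✓.
ΔS = 0: S: 1 → 1 — ✓.
ΔL = 0, ±1 (not L=0↔0): L: 3 → 2, ΔL = -1 — ✓.
ΔJ = 0, ±1 (not J=0↔0): J: 3 → 1, ΔJ = -2 — ✗.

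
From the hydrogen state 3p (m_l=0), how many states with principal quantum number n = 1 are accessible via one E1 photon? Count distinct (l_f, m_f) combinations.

E1 requires Δl = ±1, so l_f ∈ {0, 2}; with 0 ≤ l_f ≤ n_f−1 = 0, the allowed l_f values are {0}.
For l_f = 0: m_f ∈ {m_i−1, m_i, m_i+1} ∩ [−0, 0] = {0} → 1 state.
Total: 1.

1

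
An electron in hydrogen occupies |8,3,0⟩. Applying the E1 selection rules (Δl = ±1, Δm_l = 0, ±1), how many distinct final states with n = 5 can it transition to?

6

E1 requires Δl = ±1, so l_f ∈ {2, 4}; with 0 ≤ l_f ≤ n_f−1 = 4, the allowed l_f values are {2, 4}.
For l_f = 2: m_f ∈ {m_i−1, m_i, m_i+1} ∩ [−2, 2] = {-1, 0, 1} → 3 states.
For l_f = 4: m_f ∈ {m_i−1, m_i, m_i+1} ∩ [−4, 4] = {-1, 0, 1} → 3 states.
Total: 6.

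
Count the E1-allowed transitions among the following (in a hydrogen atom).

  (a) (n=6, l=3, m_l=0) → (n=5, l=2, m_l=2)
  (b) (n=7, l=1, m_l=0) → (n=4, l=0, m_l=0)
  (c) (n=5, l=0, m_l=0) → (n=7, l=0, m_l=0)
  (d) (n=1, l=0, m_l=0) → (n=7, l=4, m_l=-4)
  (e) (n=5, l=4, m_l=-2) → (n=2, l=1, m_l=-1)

(a) forbidden — Δm_l = +2 (E1 requires Δm_l = 0, ±1)
(b) allowed
(c) forbidden — Δl = +0 (E1 requires Δl = ±1)
(d) forbidden — Δl = +4 (E1 requires Δl = ±1); Δm_l = -4 (E1 requires Δm_l = 0, ±1)
(e) forbidden — Δl = -3 (E1 requires Δl = ±1)
Total allowed: 1 of 5.

1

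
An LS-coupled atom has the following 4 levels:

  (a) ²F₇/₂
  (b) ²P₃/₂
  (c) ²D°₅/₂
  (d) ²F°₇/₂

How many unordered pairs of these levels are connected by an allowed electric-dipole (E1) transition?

3

(a)–(b): forbidden (parity, ΔL, ΔJ).
(a)–(c): allowed.
(a)–(d): allowed.
(b)–(c): allowed.
(b)–(d): forbidden (ΔL, ΔJ).
(c)–(d): forbidden (parity).
Allowed pairs: 3 of 6.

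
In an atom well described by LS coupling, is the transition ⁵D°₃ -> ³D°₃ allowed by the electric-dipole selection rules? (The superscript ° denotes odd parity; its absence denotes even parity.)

Reading off the term symbols: S 2→1, L 2→2, J 3→3, parity odd→odd.
Parity must change: odd → odd — violated.
ΔS = 0: S: 2 → 1 — violated.
ΔL = 0, ±1 (not L=0↔0): L: 2 → 2, ΔL = +0 — satisfied.
ΔJ = 0, ±1 (not J=0↔0): J: 3 → 3, ΔJ = +0 — satisfied.
Rule(s) violated: parity, ΔS.

forbidden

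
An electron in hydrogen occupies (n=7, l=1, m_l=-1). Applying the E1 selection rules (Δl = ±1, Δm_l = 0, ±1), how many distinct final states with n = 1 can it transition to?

E1 requires Δl = ±1, so l_f ∈ {0, 2}; with 0 ≤ l_f ≤ n_f−1 = 0, the allowed l_f values are {0}.
For l_f = 0: m_f ∈ {m_i−1, m_i, m_i+1} ∩ [−0, 0] = {0} → 1 state.
Total: 1.

1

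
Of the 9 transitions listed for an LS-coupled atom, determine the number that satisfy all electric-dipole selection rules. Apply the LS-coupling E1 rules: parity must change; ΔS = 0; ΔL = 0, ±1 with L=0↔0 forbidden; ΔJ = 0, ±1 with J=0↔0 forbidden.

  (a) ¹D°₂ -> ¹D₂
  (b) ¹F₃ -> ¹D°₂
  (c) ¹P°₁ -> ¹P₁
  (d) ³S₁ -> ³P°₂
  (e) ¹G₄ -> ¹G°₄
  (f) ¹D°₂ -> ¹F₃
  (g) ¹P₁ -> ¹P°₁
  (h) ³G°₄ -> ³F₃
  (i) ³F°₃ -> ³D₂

(a) allowed
(b) allowed
(c) allowed
(d) allowed
(e) allowed
(f) allowed
(g) allowed
(h) allowed
(i) allowed
Total allowed: 9 of 9.

9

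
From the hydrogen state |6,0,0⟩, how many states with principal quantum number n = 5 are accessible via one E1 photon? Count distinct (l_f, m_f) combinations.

3

E1 requires Δl = ±1, so l_f ∈ {-1, 1}; with 0 ≤ l_f ≤ n_f−1 = 4, the allowed l_f values are {1}.
For l_f = 1: m_f ∈ {m_i−1, m_i, m_i+1} ∩ [−1, 1] = {-1, 0, 1} → 3 states.
Total: 3.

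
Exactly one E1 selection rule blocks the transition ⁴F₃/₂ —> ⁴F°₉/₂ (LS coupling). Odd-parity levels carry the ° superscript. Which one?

Reading off the term symbols: S 3/2→3/2, L 3→3, J 3/2→9/2, parity even→odd.
Parity must change: even → odd — ✓.
ΔS = 0: S: 3/2 → 3/2 — ✓.
ΔL = 0, ±1 (not L=0↔0): L: 3 → 3, ΔL = +0 — ✓.
ΔJ = 0, ±1 (not J=0↔0): J: 3/2 → 9/2, ΔJ = +3 — ✗.

the ΔJ = 0, ±1 rule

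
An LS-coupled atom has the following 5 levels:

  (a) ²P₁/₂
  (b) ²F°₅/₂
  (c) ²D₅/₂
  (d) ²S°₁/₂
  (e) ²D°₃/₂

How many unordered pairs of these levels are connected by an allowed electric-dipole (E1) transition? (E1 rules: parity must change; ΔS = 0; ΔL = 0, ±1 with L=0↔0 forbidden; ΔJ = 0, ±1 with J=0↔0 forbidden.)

4

(a)–(b): forbidden (ΔL, ΔJ).
(a)–(c): forbidden (parity, ΔJ).
(a)–(d): allowed.
(a)–(e): allowed.
(b)–(c): allowed.
(b)–(d): forbidden (parity, ΔL, ΔJ).
(b)–(e): forbidden (parity).
(c)–(d): forbidden (ΔL, ΔJ).
(c)–(e): allowed.
(d)–(e): forbidden (parity, ΔL).
Allowed pairs: 4 of 10.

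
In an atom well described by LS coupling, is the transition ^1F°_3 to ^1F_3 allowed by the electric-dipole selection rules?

ΔJ = 0, ±1 (not J=0↔0): J: 3 → 3, ΔJ = +0 — ✓.
Parity must change: odd → even — ✓.
ΔS = 0: S: 0 → 0 — ✓.
ΔL = 0, ±1 (not L=0↔0): L: 3 → 3, ΔL = +0 — ✓.
All four E1 rules are satisfied.

allowed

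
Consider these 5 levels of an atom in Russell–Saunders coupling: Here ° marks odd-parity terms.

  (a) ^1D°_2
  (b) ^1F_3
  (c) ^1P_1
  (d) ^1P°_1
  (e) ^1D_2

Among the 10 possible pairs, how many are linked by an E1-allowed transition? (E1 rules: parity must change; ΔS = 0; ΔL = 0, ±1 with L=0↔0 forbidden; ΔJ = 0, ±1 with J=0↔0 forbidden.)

(a)–(b): allowed.
(a)–(c): allowed.
(a)–(d): forbidden (parity).
(a)–(e): allowed.
(b)–(c): forbidden (parity, ΔL, ΔJ).
(b)–(d): forbidden (ΔL, ΔJ).
(b)–(e): forbidden (parity).
(c)–(d): allowed.
(c)–(e): forbidden (parity).
(d)–(e): allowed.
Allowed pairs: 5 of 10.

5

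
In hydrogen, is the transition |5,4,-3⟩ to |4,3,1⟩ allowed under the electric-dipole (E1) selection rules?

forbidden

Initial l = 4, final l = 3, so Δl = -1. E1 requires Δl = ±1: passes.
m_l: -3 → 1 (Δm_l = +4). |Δm_l| ≤ 1 fails.
The transition is electric-dipole forbidden.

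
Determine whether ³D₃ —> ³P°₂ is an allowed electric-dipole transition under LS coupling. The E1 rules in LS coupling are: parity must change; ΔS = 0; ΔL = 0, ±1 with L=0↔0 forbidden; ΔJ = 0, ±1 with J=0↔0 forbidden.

Parity must change: even → odd — ✓.
ΔS = 0: S: 1 → 1 — ✓.
ΔL = 0, ±1 (not L=0↔0): L: 2 → 1, ΔL = -1 — ✓.
ΔJ = 0, ±1 (not J=0↔0): J: 3 → 2, ΔJ = -1 — ✓.
All four E1 rules are satisfied.

allowed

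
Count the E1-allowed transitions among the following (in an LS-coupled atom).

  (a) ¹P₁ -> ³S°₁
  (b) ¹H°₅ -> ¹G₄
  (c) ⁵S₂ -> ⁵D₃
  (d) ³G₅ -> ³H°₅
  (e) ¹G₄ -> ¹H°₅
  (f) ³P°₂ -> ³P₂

(a) forbidden (ΔS fails)
(b) allowed
(c) forbidden (parity, ΔL fail)
(d) allowed
(e) allowed
(f) allowed
Total allowed: 4 of 6.

4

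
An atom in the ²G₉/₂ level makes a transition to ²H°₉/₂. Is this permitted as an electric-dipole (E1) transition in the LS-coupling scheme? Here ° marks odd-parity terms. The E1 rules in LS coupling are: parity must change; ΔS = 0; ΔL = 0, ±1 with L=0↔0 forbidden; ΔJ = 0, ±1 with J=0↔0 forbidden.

allowed

Parity must change: even → odd — satisfied.
ΔS = 0: S: 1/2 → 1/2 — satisfied.
ΔL = 0, ±1 (not L=0↔0): L: 4 → 5, ΔL = +1 — satisfied.
ΔJ = 0, ±1 (not J=0↔0): J: 9/2 → 9/2, ΔJ = +0 — satisfied.
All four E1 rules are satisfied.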